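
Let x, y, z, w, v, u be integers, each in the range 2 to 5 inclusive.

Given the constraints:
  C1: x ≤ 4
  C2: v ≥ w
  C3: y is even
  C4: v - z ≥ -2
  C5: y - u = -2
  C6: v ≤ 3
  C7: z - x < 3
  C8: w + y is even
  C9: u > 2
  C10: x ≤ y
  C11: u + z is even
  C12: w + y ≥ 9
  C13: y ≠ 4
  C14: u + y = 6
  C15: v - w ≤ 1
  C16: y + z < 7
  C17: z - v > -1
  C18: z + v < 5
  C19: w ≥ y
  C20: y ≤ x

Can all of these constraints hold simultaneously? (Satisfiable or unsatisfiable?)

From constraints 2 and 6: w ≤ v ≤ 3. From constraints 1 and 20: y ≤ x ≤ 4. Hence w + y ≤ 7. But constraint 12 requires w + y ≥ 9, and 9 > 7. Contradiction.

Unsatisfiable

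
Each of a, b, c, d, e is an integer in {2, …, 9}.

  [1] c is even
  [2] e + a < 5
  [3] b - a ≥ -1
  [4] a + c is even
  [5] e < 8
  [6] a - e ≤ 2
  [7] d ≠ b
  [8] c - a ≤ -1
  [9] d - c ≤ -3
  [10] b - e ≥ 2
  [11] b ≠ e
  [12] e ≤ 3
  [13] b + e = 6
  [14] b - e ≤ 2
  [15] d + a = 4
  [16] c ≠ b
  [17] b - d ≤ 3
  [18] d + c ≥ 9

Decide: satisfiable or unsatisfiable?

Constraints 6, 8, 9, 10, and 17 give a − c ≥ 1, c − d ≥ 3, d − b ≥ -3, b − e ≥ 2, e − a ≥ -2.
Adding all 5 inequalities: the left sides telescope to 0, and the right sides sum to 1 + 3 + (-3) + 2 + (-2) = 1. So 0 ≥ 1, which is false.

Unsatisfiable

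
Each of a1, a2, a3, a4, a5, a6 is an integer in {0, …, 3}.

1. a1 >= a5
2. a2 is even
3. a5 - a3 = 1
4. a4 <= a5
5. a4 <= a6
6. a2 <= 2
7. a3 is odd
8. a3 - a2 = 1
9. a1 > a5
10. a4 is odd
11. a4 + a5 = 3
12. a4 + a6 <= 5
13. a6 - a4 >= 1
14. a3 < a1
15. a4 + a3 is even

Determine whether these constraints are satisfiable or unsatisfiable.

Satisfiable

Take a1 = 3, a2 = 0, a3 = 1, a4 = 1, a5 = 2, a6 = 2. Then constraint 3: a5 - a3 = 1; constraint 8: a3 - a2 = 1; constraint 11: a4 + a5 = 3, and every other listed constraint is also met.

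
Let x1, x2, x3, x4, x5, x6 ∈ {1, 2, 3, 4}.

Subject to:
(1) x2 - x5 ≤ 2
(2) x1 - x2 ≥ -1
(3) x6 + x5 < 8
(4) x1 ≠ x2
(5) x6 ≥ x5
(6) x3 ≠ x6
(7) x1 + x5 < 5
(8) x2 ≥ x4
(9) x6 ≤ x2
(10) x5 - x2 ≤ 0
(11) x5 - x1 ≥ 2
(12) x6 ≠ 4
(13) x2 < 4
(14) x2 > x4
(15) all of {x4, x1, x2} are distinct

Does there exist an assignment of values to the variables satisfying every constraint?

Unsatisfiable

Constraints 2, 10, and 11 give x5 − x1 ≥ 2, x1 − x2 ≥ -1, x2 − x5 ≥ 0.
Adding all 3 inequalities: the left sides telescope to 0, and the right sides sum to 2 + (-1) + 0 = 1. So 0 ≥ 1, which is false.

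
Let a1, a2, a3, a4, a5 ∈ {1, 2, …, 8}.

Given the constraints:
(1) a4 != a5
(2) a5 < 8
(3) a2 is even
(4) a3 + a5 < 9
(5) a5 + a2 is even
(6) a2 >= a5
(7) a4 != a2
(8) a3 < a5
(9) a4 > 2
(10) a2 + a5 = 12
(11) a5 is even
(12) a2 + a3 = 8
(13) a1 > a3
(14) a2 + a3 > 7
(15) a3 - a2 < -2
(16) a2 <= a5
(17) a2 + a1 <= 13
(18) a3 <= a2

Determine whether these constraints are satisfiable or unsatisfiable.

Satisfiable

Take a1 = 7, a2 = 6, a3 = 2, a4 = 8, a5 = 6. Then constraint 4: a3 + a5 = 8; constraint 10: a2 + a5 = 12; constraint 12: a2 + a3 = 8, and every other listed constraint is also met.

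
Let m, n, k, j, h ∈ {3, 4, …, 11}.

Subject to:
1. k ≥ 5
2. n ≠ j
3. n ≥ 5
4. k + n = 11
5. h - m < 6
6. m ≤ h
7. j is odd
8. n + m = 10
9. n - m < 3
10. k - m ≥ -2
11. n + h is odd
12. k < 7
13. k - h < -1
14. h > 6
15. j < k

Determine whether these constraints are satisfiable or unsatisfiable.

Satisfiable

Try m = 5, n = 5, k = 6, j = 3, h = 10.
Check constraint 4: k + n = 11; constraint 5: h - m = 5; constraint 8: n + m = 10. The remaining constraints are straightforward to verify.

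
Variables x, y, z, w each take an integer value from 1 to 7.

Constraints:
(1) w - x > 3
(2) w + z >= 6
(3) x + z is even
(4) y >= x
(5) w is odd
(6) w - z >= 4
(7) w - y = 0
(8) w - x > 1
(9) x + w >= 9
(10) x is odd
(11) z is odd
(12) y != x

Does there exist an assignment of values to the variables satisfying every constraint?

Satisfiable

Try x = 3, y = 7, z = 1, w = 7.
Check constraint 1: w - x = 4; constraint 2: w + z = 8; constraint 6: w - z = 6. The remaining constraints are straightforward to verify.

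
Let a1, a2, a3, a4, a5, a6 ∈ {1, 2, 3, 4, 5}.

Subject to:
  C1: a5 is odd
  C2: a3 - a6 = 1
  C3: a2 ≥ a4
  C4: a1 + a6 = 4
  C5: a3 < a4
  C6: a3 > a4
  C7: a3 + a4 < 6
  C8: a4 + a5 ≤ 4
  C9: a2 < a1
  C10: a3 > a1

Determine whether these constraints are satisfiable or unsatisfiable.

Constraints 3, 5, 9, and 10 give a2 < a1, a1 < a3, a3 < a4, a4 ≤ a2. Chaining: a2 < a1 < a3 < a4 ≤ a2, which forces a2 < a2 — impossible.

Unsatisfiable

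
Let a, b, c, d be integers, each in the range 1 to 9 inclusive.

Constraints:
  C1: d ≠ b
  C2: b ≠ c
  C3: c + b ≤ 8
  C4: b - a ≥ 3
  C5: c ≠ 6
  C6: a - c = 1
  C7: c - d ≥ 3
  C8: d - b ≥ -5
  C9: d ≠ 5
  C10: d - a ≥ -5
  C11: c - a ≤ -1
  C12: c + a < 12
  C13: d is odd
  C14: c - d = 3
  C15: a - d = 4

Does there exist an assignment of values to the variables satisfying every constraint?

Constraints 4, 7, 8, and 11 give d − b ≥ -5, b − a ≥ 3, a − c ≥ 1, c − d ≥ 3.
Adding all 4 inequalities: the left sides telescope to 0, and the right sides sum to (-5) + 3 + 1 + 3 = 2. So 0 ≥ 2, which is false.

Unsatisfiable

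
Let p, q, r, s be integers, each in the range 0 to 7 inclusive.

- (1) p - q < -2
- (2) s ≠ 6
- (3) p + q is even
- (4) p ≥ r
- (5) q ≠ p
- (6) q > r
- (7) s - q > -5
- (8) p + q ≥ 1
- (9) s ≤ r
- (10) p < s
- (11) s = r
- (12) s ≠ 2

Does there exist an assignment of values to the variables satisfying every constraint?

Unsatisfiable

Constraints 4, 9, and 10 give p < s, s ≤ r, r ≤ p. Chaining: p < s ≤ r ≤ p, which forces p < p — impossible.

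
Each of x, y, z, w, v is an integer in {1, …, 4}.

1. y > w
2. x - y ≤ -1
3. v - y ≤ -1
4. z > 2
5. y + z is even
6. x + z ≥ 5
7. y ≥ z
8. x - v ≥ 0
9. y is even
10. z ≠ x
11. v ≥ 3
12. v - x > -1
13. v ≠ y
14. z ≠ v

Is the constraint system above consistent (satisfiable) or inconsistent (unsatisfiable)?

Satisfiable

The assignment x = 3, y = 4, z = 4, w = 3, v = 3 works:
  constraint 2 holds since x - y = -1.
  constraint 3 holds since v - y = -1.
  constraint 6 holds since x + z = 7.
The rest check out directly.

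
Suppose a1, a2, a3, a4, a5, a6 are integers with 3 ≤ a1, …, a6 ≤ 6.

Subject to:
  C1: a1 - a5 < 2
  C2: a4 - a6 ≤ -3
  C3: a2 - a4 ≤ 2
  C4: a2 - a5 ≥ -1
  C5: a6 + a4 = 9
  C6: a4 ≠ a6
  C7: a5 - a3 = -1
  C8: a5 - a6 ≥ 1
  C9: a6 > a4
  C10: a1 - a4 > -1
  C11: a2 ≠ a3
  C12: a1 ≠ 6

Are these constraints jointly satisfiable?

Constraints 2, 3, 4, and 8 give a4 − a2 ≥ -2, a2 − a5 ≥ -1, a5 − a6 ≥ 1, a6 − a4 ≥ 3.
Adding all 4 inequalities: the left sides telescope to 0, and the right sides sum to (-2) + (-1) + 1 + 3 = 1. So 0 ≥ 1, which is false.

Unsatisfiable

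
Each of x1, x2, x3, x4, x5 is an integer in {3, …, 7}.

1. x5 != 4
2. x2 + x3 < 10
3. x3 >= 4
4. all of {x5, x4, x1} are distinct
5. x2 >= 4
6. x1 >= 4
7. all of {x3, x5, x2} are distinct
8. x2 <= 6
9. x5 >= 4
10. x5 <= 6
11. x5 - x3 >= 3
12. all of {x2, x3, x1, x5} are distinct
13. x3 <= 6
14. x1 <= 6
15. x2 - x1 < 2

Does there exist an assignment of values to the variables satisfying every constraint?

Constraints 3, 5, 6, 8, 9, 10, 13, and 14 confine each of x2, x3, x1, x5 to the 3 values {4, …, 6}.
Constraint 12 requires all 4 of them to be distinct, but only 3 values are available — impossible by the pigeonhole principle.

Unsatisfiable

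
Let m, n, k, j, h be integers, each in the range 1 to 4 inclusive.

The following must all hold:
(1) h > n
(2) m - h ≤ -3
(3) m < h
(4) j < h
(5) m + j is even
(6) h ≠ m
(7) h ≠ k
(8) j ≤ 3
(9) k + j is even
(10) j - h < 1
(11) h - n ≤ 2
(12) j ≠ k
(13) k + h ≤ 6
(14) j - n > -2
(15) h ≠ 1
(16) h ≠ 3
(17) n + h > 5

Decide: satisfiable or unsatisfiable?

Satisfiable

One satisfying assignment is m = 1, n = 2, k = 1, j = 3, h = 4.
For the less obvious constraints — constraint 2: m - h = -3; constraint 10: j - h = -1; constraint 11: h - n = 2 — and the others hold by inspection.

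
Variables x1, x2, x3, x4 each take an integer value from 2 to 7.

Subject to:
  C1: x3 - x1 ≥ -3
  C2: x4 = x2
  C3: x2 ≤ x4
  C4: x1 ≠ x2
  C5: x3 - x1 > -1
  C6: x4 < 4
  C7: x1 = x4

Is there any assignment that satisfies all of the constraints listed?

Unsatisfiable

From constraints 2 and 7, x1 = x4 = x2, so x1 = x2. But constraint 4 says x1 ≠ x2. Contradiction.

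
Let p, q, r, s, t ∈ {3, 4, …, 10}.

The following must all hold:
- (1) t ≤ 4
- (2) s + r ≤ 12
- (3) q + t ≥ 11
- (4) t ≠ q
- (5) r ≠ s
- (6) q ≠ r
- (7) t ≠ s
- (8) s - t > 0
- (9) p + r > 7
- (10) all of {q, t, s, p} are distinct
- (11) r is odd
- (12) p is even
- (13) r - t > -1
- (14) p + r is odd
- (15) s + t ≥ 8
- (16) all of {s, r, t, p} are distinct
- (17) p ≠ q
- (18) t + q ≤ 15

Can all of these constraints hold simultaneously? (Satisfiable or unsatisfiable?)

One satisfying assignment is p = 4, q = 9, r = 5, s = 6, t = 3.
For the less obvious constraints — constraint 2: s + r = 11; constraint 3: q + t = 12 — and the others hold by inspection.

Satisfiable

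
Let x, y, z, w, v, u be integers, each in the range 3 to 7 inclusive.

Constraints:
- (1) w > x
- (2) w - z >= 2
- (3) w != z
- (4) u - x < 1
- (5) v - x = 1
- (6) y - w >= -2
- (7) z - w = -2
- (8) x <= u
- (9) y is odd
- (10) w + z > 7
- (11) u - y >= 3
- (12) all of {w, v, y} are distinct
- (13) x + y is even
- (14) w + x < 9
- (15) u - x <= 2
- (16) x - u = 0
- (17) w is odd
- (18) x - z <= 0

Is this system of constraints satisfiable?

Constraints 2, 6, 11, 15, and 18 give u − y ≥ 3, y − w ≥ -2, w − z ≥ 2, z − x ≥ 0, x − u ≥ -2.
Adding all 5 inequalities: the left sides telescope to 0, and the right sides sum to 3 + (-2) + 2 + 0 + (-2) = 1. So 0 ≥ 1, which is false.

Unsatisfiable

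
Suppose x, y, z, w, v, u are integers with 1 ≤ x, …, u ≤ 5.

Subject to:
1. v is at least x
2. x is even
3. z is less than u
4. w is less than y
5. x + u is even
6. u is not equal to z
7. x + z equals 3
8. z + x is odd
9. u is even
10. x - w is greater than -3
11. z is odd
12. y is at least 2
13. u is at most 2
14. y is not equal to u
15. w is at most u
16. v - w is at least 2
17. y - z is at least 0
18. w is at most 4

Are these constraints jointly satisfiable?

The assignment x = 2, y = 4, z = 1, w = 2, v = 4, u = 2 works:
  constraint 7 holds since x + z = 3.
  constraint 10 holds since x - w = 0.
  constraint 16 holds since v - w = 2.
The rest check out directly.

Satisfiable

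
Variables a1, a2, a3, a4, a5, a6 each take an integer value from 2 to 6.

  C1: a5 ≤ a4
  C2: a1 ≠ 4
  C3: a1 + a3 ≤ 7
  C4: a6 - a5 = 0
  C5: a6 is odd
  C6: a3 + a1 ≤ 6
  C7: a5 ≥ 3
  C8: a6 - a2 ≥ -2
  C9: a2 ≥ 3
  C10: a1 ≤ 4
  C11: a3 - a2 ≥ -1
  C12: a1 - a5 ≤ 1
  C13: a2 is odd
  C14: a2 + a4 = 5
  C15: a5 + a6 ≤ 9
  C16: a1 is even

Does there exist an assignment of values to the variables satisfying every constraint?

Unsatisfiable

From constraint 9: a2 ≥ 3. From constraints 1 and 7: a4 ≥ a5 ≥ 3. Hence a2 + a4 ≥ 6. But constraint 14 requires a2 + a4 = 5, and 5 < 6. Contradiction.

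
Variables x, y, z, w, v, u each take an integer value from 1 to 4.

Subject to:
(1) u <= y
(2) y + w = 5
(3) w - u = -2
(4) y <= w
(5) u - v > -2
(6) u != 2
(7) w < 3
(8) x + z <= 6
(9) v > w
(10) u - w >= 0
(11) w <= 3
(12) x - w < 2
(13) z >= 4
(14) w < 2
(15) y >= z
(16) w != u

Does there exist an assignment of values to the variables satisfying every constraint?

From constraints 13 and 15: y ≥ z and z ≥ 4, so y ≥ 4. From constraints 4 and 11: y ≤ w and w ≤ 3, so y ≤ 3. But 3 < 4, so no value of y works.

Unsatisfiable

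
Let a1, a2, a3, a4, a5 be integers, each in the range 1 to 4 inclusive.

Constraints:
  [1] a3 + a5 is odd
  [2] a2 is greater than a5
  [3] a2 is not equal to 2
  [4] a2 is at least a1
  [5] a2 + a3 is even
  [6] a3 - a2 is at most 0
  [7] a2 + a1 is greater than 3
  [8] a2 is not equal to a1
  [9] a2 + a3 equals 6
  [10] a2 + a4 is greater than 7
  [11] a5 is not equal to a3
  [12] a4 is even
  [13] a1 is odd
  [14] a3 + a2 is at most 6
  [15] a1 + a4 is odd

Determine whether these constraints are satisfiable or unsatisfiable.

Satisfiable

Take a1 = 1, a2 = 4, a3 = 2, a4 = 4, a5 = 1. Then constraint 6: a3 - a2 = -2; constraint 7: a2 + a1 = 5; constraint 9: a2 + a3 = 6, and every other listed constraint is also met.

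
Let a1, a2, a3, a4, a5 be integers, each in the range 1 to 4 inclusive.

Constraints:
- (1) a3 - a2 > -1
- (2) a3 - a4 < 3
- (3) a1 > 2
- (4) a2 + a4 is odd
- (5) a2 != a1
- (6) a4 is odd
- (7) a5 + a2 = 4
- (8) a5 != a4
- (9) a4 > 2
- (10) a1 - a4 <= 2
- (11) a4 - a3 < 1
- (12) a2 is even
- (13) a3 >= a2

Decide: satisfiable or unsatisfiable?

Satisfiable

Try a1 = 3, a2 = 2, a3 = 4, a4 = 3, a5 = 2.
Check constraint 1: a3 - a2 = 2; constraint 2: a3 - a4 = 1. The remaining constraints are straightforward to verify.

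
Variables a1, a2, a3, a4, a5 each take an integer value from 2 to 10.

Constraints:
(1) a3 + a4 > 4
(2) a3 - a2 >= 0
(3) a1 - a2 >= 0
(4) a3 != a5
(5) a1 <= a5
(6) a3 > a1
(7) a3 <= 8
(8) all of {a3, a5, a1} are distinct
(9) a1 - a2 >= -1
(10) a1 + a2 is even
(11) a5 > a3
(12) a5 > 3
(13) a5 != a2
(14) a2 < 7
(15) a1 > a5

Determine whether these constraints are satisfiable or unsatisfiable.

Constraints 6, 11, and 15 give a3 < a5, a5 < a1, a1 < a3. Chaining: a3 < a5 < a1 < a3, which forces a3 < a3 — impossible.

Unsatisfiable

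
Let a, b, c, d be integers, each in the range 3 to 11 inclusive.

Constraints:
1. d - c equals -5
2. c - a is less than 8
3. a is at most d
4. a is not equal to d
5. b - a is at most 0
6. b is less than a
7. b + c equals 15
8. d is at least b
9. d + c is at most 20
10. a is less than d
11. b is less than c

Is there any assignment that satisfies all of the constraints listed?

One satisfying assignment is a = 5, b = 4, c = 11, d = 6.
For the less obvious constraints — constraint 1: d - c = -5; constraint 2: c - a = 6 — and the others hold by inspection.

Satisfiable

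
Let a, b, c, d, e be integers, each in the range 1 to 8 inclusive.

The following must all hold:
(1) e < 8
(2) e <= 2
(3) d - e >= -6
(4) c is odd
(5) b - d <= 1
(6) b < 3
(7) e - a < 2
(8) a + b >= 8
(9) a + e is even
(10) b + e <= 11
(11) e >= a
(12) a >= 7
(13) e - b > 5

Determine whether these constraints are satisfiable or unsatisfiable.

From constraints 11 and 12: e ≥ a and a ≥ 7, so e ≥ 7. From constraint 2: e ≤ 2. But 2 < 7, so no value of e works.

Unsatisfiable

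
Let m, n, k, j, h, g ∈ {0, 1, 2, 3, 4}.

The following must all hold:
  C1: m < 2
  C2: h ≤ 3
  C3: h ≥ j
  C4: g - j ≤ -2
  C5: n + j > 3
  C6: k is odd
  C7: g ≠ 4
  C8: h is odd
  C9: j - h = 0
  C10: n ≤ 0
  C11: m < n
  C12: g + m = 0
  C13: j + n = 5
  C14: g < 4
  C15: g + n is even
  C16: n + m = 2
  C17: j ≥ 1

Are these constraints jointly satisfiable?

Unsatisfiable

From constraints 2 and 3: j ≤ h ≤ 3. From constraint 10: n ≤ 0. Hence j + n ≤ 3. But constraint 13 requires j + n = 5, and 5 > 3. Contradiction.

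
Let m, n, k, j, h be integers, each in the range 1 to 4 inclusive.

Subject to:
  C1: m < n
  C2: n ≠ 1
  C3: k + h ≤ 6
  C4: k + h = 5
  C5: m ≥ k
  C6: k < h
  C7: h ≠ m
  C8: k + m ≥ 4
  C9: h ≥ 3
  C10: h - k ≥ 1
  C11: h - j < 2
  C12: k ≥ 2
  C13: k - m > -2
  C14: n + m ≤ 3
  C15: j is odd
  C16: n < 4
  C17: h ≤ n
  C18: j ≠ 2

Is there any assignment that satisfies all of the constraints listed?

Unsatisfiable

From constraints 9 and 17: n ≥ h ≥ 3. From constraints 5 and 12: m ≥ k ≥ 2. Hence n + m ≥ 5. But constraint 14 requires n + m ≤ 3, and 3 < 5. Contradiction.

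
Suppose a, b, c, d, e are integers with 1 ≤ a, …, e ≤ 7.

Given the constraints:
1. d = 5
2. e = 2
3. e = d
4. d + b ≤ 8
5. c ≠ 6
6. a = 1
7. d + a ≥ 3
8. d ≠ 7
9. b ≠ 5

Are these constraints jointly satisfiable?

Unsatisfiable

Constraint 2 fixes e = 2 and constraint 1 fixes d = 5, but constraint 3 requires e = d. Since 2 ≠ 5, contradiction.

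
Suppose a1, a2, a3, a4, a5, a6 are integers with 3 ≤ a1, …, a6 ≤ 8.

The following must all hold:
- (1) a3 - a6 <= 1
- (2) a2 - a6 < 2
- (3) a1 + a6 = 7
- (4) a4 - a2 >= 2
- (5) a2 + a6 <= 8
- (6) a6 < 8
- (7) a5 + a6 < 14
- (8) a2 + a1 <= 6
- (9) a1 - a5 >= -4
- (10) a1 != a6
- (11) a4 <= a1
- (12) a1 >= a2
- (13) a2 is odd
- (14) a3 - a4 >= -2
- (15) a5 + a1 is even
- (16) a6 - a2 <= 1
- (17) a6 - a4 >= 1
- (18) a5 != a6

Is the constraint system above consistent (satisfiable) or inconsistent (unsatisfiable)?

Unsatisfiable

Constraints 4, 16, and 17 give a4 − a2 ≥ 2, a2 − a6 ≥ -1, a6 − a4 ≥ 1.
Adding all 3 inequalities: the left sides telescope to 0, and the right sides sum to 2 + (-1) + 1 = 2. So 0 ≥ 2, which is false.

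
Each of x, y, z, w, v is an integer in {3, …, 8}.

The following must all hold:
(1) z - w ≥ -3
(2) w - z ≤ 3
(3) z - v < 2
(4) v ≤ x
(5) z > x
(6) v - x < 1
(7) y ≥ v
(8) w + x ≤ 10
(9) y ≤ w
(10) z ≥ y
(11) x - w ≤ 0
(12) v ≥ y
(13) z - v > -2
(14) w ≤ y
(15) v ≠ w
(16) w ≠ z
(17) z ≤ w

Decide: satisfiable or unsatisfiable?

Constraints 4, 5, 12, 14, and 17 give w ≤ y, y ≤ v, v ≤ x, x < z, z ≤ w. Chaining: w ≤ y ≤ v ≤ x < z ≤ w, which forces w < w — impossible.

Unsatisfiable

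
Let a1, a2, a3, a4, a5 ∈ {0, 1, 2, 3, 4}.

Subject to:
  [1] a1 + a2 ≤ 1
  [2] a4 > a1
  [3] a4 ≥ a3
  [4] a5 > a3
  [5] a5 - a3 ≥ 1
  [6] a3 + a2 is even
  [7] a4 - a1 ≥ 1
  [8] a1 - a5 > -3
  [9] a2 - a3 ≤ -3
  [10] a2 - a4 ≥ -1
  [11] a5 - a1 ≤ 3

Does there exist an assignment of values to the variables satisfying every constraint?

Constraints 5, 7, 9, 10, and 11 give a2 − a4 ≥ -1, a4 − a1 ≥ 1, a1 − a5 ≥ -3, a5 − a3 ≥ 1, a3 − a2 ≥ 3.
Adding all 5 inequalities: the left sides telescope to 0, and the right sides sum to (-1) + 1 + (-3) + 1 + 3 = 1. So 0 ≥ 1, which is false.

Unsatisfiable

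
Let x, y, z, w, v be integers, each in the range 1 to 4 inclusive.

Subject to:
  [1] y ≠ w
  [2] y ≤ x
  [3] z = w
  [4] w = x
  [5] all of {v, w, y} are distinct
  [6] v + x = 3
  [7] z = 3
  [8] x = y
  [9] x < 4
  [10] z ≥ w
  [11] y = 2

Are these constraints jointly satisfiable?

Unsatisfiable

Constraint 7 fixes z = 3 and constraint 11 fixes y = 2. Constraints 3, 4, and 8 give z = w = x = y, so z = y. But 3 ≠ 2 — contradiction.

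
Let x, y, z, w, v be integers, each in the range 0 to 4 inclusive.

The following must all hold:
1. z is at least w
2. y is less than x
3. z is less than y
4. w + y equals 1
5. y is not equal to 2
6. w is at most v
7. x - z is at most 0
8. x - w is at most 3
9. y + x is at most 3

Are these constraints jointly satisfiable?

Constraints 2, 3, and 7 give x ≤ z, z < y, y < x. Chaining: x ≤ z < y < x, which forces x < x — impossible.

Unsatisfiable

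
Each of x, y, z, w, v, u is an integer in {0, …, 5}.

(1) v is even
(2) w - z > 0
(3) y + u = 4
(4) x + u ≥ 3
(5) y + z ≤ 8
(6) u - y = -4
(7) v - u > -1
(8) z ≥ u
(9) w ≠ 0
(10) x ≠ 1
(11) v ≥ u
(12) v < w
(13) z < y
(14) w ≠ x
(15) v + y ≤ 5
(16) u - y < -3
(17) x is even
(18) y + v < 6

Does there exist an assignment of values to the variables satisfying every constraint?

Satisfiable

Setting (x, y, z, w, v, u) = (4, 4, 1, 3, 0, 0) satisfies everything: constraint 2: w - z = 2; constraint 3: y + u = 4, and the others follow.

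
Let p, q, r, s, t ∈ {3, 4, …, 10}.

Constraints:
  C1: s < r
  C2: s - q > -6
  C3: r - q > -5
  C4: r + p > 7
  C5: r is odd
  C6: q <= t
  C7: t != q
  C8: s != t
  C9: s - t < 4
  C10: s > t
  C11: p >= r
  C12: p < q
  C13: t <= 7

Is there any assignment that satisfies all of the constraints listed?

Unsatisfiable

Constraints 1, 6, 10, 11, and 12 give p < q, q ≤ t, t < s, s < r, r ≤ p. Chaining: p < q ≤ t < s < r ≤ p, which forces p < p — impossible.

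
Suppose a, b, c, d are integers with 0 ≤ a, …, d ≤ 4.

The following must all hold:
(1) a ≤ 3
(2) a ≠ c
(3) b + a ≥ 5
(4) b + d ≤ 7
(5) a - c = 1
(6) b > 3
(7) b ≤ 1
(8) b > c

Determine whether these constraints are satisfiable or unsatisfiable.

Unsatisfiable

From constraint 7: b ≤ 1. From constraint 1: a ≤ 3. Hence b + a ≤ 4. But constraint 3 requires b + a ≥ 5, and 5 > 4. Contradiction.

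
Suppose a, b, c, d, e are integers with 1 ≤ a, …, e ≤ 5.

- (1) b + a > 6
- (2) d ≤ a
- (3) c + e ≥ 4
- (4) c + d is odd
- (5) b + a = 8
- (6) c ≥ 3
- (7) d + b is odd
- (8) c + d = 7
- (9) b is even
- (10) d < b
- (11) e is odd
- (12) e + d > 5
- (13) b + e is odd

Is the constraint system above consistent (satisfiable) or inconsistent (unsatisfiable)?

Take a = 4, b = 4, c = 4, d = 3, e = 3. Then constraint 1: b + a = 8; constraint 3: c + e = 7; constraint 5: b + a = 8, and every other listed constraint is also met.

Satisfiable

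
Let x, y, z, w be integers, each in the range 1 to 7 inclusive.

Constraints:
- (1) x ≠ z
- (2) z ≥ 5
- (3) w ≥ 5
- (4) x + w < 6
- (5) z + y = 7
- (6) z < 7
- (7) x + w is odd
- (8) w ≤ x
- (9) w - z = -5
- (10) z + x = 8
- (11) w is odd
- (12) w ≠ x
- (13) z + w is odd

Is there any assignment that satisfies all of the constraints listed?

Unsatisfiable

From constraint 2: z ≥ 5. From constraints 3 and 8: x ≥ w ≥ 5. Hence z + x ≥ 10. But constraint 10 requires z + x = 8, and 8 < 10. Contradiction.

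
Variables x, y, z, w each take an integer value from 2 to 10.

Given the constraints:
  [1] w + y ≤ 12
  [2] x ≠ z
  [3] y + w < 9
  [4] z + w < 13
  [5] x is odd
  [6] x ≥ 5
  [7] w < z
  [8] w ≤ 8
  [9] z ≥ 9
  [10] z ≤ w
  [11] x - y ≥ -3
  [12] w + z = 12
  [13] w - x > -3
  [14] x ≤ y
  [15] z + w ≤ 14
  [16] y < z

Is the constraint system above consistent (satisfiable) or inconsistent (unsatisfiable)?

From constraints 9 and 10: w ≥ z ≥ 9. From constraints 6 and 14: y ≥ x ≥ 5. Hence w + y ≥ 14. But constraint 1 requires w + y ≤ 12, and 12 < 14. Contradiction.

Unsatisfiable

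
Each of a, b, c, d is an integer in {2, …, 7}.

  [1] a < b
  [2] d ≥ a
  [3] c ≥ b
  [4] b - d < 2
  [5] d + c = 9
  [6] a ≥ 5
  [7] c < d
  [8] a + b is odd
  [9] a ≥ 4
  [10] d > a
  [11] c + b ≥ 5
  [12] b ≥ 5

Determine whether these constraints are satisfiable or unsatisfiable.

Unsatisfiable

From constraints 2 and 6: d ≥ a ≥ 5. From constraints 3 and 12: c ≥ b ≥ 5. Hence d + c ≥ 10. But constraint 5 requires d + c = 9, and 9 < 10. Contradiction.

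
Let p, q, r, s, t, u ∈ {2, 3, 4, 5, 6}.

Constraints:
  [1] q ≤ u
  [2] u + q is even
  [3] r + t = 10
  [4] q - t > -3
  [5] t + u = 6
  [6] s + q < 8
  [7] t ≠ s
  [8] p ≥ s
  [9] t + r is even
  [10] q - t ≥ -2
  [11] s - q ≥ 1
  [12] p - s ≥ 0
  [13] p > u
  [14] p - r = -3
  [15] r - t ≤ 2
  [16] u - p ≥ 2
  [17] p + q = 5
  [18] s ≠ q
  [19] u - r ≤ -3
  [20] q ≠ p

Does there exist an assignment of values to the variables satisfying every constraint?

Constraints 10, 11, 12, 15, 16, and 19 give q − t ≥ -2, t − r ≥ -2, r − u ≥ 3, u − p ≥ 2, p − s ≥ 0, s − q ≥ 1.
Adding all 6 inequalities: the left sides telescope to 0, and the right sides sum to (-2) + (-2) + 3 + 2 + 0 + 1 = 2. So 0 ≥ 2, which is false.

Unsatisfiable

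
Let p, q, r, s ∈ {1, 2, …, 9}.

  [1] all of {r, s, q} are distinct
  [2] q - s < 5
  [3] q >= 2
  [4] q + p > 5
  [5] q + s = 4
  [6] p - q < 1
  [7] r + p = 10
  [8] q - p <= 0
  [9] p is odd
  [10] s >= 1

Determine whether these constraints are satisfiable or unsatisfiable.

Take p = 3, q = 3, r = 7, s = 1. Then constraint 2: q - s = 2; constraint 4: q + p = 6, and every other listed constraint is also met.

Satisfiable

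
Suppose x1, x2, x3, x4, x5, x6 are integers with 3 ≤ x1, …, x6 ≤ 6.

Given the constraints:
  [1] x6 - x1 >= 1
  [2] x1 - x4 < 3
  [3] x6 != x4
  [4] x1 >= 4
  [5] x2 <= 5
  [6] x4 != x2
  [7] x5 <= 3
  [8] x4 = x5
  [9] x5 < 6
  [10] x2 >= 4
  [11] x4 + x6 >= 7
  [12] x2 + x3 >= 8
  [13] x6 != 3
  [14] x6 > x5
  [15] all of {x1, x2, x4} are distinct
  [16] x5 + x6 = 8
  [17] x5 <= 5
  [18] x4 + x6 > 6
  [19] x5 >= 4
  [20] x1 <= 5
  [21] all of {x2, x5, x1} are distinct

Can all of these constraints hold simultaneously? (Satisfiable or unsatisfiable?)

Unsatisfiable

Constraints 4, 5, 10, 17, 19, and 20 confine each of x2, x5, x1 to the 2 values {4, 5}.
Constraint 21 requires all 3 of them to be distinct, but only 2 values are available — impossible by the pigeonhole principle.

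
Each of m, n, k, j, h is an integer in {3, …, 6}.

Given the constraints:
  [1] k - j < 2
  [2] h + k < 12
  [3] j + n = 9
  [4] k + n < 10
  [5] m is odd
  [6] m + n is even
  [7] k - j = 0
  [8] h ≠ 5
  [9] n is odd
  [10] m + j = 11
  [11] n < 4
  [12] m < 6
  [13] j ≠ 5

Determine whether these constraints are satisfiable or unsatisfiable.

Satisfiable

One satisfying assignment is m = 5, n = 3, k = 6, j = 6, h = 4.
For the less obvious constraints — constraint 1: k - j = 0; constraint 2: h + k = 10; constraint 3: j + n = 9 — and the others hold by inspection.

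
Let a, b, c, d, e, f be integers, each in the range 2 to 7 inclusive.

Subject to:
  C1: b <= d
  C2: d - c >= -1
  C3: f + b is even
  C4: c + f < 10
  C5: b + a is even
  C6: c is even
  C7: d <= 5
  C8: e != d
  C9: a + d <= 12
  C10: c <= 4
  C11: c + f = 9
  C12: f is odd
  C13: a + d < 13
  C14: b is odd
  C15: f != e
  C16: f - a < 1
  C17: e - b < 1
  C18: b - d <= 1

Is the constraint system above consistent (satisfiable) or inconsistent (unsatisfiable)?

Setting (a, b, c, d, e, f) = (7, 3, 4, 4, 3, 5) satisfies everything: constraint 2: d - c = 0; constraint 4: c + f = 9; constraint 9: a + d = 11, and the others follow.

Satisfiable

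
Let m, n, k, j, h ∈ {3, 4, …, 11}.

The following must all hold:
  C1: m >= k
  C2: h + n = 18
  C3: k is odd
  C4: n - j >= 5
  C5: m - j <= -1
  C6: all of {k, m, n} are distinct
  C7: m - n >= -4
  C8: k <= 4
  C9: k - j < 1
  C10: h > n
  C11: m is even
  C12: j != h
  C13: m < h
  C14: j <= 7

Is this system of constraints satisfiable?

Constraints 4, 5, and 7 give m − n ≥ -4, n − j ≥ 5, j − m ≥ 1.
Adding all 3 inequalities: the left sides telescope to 0, and the right sides sum to (-4) + 5 + 1 = 2. So 0 ≥ 2, which is false.

Unsatisfiable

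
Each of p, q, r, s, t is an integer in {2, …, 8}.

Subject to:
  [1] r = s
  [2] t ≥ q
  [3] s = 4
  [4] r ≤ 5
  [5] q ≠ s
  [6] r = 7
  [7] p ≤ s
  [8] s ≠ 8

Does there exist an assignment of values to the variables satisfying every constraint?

Constraint 6 fixes r = 7 and constraint 3 fixes s = 4, but constraint 1 requires r = s. Since 7 ≠ 4, contradiction.

Unsatisfiable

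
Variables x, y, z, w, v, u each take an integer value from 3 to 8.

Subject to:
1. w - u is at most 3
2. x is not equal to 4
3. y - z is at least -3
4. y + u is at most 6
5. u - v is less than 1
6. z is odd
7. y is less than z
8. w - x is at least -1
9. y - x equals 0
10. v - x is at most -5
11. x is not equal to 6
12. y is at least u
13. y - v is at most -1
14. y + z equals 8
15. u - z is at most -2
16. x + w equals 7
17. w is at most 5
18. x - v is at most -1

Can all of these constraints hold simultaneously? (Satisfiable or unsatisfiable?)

Constraints 1, 3, 8, 10, 13, and 15 give v − y ≥ 1, y − z ≥ -3, z − u ≥ 2, u − w ≥ -3, w − x ≥ -1, x − v ≥ 5.
Adding all 6 inequalities: the left sides telescope to 0, and the right sides sum to 1 + (-3) + 2 + (-3) + (-1) + 5 = 1. So 0 ≥ 1, which is false.

Unsatisfiable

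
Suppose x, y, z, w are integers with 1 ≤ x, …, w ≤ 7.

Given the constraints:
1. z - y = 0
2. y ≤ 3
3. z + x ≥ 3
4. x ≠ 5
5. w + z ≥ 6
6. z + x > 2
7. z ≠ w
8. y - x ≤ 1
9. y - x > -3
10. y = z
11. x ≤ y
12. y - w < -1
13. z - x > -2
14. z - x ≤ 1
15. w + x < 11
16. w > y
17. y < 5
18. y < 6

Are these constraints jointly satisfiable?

One satisfying assignment is x = 2, y = 2, z = 2, w = 6.
For the less obvious constraints — constraint 1: z - y = 0; constraint 3: z + x = 4; constraint 5: w + z = 8 — and the others hold by inspection.

Satisfiable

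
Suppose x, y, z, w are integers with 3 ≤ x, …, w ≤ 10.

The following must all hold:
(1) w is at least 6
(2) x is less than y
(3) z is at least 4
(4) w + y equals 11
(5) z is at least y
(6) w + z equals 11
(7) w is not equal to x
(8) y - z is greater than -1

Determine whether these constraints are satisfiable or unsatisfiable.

Satisfiable

The assignment x = 4, y = 5, z = 5, w = 6 works:
  constraint 4 holds since w + y = 11.
  constraint 6 holds since w + z = 11.
  constraint 8 holds since y - z = 0.
The rest check out directly.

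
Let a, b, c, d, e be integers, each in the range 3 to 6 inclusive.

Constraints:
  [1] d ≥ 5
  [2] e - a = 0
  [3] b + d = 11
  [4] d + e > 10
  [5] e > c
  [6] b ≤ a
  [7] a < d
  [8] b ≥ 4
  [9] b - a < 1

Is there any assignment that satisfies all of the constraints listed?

One satisfying assignment is a = 5, b = 5, c = 3, d = 6, e = 5.
For the less obvious constraints — constraint 2: e - a = 0; constraint 3: b + d = 11 — and the others hold by inspection.

Satisfiable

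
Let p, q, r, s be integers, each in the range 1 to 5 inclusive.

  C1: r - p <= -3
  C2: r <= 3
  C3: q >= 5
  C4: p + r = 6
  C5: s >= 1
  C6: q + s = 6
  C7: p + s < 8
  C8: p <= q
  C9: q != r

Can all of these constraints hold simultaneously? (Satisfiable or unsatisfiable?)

Satisfiable

Setting (p, q, r, s) = (5, 5, 1, 1) satisfies everything: constraint 1: r - p = -4; constraint 4: p + r = 6, and the others follow.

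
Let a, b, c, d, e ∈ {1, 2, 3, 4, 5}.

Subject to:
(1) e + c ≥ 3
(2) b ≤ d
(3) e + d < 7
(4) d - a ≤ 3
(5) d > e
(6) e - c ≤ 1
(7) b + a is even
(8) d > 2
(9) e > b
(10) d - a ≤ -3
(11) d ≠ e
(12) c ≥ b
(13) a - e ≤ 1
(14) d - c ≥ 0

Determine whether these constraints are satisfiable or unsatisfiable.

Constraints 6, 10, 13, and 14 give c − e ≥ -1, e − a ≥ -1, a − d ≥ 3, d − c ≥ 0.
Adding all 4 inequalities: the left sides telescope to 0, and the right sides sum to (-1) + (-1) + 3 + 0 = 1. So 0 ≥ 1, which is false.

Unsatisfiable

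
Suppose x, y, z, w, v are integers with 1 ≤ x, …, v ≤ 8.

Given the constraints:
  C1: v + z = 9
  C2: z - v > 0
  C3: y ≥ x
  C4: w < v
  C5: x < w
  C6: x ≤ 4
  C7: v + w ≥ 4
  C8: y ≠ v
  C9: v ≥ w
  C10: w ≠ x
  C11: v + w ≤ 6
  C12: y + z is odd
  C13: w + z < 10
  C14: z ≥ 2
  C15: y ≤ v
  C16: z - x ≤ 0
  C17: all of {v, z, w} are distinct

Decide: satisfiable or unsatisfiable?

Unsatisfiable

Constraints 2, 4, 5, and 16 give v < z, z ≤ x, x < w, w < v. Chaining: v < z ≤ x < w < v, which forces v < v — impossible.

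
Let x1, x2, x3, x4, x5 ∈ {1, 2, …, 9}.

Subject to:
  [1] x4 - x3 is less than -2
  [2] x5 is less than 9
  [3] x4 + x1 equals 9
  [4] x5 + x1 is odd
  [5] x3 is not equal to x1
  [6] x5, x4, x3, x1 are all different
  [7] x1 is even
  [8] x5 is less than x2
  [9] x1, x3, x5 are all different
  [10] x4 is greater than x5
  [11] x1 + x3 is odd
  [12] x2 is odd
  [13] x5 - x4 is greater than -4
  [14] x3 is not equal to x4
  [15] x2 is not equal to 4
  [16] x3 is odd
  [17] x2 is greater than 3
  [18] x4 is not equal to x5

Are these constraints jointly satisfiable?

Satisfiable

The assignment x1 = 4, x2 = 5, x3 = 9, x4 = 5, x5 = 3 works:
  constraint 1 holds since x4 - x3 = -4.
  constraint 3 holds since x4 + x1 = 9.
  constraint 13 holds since x5 - x4 = -2.
The rest check out directly.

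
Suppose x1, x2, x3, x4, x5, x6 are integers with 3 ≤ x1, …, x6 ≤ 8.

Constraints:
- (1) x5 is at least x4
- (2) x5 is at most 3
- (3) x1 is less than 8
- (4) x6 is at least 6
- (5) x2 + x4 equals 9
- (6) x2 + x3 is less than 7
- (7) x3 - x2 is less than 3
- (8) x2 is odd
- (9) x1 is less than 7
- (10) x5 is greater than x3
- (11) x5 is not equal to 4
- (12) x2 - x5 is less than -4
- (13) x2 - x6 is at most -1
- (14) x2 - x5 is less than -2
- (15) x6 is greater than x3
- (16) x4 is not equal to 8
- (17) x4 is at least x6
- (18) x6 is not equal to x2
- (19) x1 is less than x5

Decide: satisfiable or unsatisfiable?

From constraints 4 and 17: x4 ≥ x6 and x6 ≥ 6, so x4 ≥ 6. From constraints 1 and 2: x4 ≤ x5 and x5 ≤ 3, so x4 ≤ 3. But 3 < 6, so no value of x4 works.

Unsatisfiable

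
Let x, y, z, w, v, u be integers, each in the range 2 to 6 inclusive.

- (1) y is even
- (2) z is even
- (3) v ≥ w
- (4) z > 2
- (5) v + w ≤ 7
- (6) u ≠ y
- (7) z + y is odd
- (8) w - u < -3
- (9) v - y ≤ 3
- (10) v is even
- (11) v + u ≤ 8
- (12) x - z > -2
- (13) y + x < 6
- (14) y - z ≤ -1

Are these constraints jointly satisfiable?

Unsatisfiable

Constraint 2 makes z even and constraint 1 makes y even, so z + y must be even. Constraint 7 says z + y is odd — contradiction.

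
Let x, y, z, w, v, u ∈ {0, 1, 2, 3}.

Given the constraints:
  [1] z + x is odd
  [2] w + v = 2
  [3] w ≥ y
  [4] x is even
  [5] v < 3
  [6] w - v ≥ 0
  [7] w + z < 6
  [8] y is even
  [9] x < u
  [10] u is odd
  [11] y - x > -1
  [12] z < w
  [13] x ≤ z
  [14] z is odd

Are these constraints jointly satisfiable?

Satisfiable

The assignment x = 0, y = 0, z = 1, w = 2, v = 0, u = 1 works:
  constraint 2 holds since w + v = 2.
  constraint 6 holds since w - v = 2.
The rest check out directly.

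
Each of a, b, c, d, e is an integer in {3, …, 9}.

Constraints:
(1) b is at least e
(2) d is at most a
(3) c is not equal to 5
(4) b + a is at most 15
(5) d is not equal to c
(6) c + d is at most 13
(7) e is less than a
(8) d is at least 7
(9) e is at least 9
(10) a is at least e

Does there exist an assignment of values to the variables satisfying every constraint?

Unsatisfiable

From constraints 1 and 9: b ≥ e ≥ 9. From constraints 2 and 8: a ≥ d ≥ 7. Hence b + a ≥ 16. But constraint 4 requires b + a ≤ 15, and 15 < 16. Contradiction.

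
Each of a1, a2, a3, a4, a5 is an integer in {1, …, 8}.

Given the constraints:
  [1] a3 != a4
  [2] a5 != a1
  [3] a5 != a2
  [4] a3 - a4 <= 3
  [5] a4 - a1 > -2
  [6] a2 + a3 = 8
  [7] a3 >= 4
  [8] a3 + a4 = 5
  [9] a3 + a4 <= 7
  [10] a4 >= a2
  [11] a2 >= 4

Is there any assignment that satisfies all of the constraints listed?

From constraint 7: a3 ≥ 4. From constraints 10 and 11: a4 ≥ a2 ≥ 4. Hence a3 + a4 ≥ 8. But constraint 9 requires a3 + a4 ≤ 7, and 7 < 8. Contradiction.

Unsatisfiable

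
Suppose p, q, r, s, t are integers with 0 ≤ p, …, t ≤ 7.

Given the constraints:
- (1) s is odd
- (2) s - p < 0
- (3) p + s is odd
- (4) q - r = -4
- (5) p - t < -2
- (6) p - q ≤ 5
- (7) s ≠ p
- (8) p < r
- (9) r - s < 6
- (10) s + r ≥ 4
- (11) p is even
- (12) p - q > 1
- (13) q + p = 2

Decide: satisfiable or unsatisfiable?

Try p = 2, q = 0, r = 4, s = 1, t = 7.
Check constraint 2: s - p = -1; constraint 4: q - r = -4. The remaining constraints are straightforward to verify.

Satisfiable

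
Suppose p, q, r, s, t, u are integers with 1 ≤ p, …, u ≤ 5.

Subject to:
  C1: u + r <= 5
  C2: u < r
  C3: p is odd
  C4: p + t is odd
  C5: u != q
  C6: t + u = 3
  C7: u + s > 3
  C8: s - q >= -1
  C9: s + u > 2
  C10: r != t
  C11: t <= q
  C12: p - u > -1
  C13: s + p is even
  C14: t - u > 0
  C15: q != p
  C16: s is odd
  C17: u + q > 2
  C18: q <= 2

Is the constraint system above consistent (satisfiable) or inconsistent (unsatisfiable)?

The assignment p = 1, q = 2, r = 4, s = 3, t = 2, u = 1 works:
  constraint 1 holds since u + r = 5.
  constraint 6 holds since t + u = 3.
  constraint 7 holds since u + s = 4.
The rest check out directly.

Satisfiable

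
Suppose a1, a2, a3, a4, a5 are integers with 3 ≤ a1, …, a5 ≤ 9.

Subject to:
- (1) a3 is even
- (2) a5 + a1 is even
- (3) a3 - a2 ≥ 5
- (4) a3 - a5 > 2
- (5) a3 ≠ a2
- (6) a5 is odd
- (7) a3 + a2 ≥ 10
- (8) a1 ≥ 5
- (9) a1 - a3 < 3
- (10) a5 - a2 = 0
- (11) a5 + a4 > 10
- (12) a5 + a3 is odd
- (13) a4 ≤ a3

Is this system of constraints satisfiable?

Satisfiable

One satisfying assignment is a1 = 9, a2 = 3, a3 = 8, a4 = 8, a5 = 3.
For the less obvious constraints — constraint 3: a3 - a2 = 5; constraint 4: a3 - a5 = 5 — and the others hold by inspection.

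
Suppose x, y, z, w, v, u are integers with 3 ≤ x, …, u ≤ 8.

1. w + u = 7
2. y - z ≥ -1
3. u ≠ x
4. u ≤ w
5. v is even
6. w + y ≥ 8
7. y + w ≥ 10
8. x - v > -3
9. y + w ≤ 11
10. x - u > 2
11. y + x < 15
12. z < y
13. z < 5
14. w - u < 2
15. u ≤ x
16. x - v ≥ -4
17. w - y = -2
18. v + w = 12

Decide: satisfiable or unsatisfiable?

Try x = 6, y = 6, z = 4, w = 4, v = 8, u = 3.
Check constraint 1: w + u = 7; constraint 2: y - z = 2. The remaining constraints are straightforward to verify.

Satisfiable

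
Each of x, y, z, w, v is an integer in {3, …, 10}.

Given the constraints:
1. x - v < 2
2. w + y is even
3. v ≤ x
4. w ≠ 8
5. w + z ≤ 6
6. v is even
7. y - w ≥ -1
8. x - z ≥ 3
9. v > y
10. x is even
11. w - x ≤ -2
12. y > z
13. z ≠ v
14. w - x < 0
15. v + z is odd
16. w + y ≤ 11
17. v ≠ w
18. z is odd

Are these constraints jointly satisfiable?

Take x = 6, y = 5, z = 3, w = 3, v = 6. Then constraint 1: x - v = 0; constraint 5: w + z = 6; constraint 7: y - w = 2, and every other listed constraint is also met.

Satisfiable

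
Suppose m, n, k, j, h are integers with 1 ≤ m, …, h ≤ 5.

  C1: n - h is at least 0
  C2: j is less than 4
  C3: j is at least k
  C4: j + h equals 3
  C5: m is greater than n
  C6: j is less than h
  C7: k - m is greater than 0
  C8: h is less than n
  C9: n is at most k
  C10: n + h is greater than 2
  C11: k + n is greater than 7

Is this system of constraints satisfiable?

Unsatisfiable

Constraints 3, 5, 6, 7, and 8 give n < m, m < k, k ≤ j, j < h, h < n. Chaining: n < m < k ≤ j < h < n, which forces n < n — impossible.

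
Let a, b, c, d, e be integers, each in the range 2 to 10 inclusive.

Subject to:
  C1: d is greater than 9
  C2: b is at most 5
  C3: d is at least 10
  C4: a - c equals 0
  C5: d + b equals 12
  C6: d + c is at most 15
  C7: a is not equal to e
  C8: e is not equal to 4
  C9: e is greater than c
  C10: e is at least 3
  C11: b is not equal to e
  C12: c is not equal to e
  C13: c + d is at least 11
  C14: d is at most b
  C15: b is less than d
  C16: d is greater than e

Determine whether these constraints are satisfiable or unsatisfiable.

Unsatisfiable

From constraints 3 and 14: b ≥ d and d ≥ 10, so b ≥ 10. From constraint 2: b ≤ 5. But 5 < 10, so no value of b works.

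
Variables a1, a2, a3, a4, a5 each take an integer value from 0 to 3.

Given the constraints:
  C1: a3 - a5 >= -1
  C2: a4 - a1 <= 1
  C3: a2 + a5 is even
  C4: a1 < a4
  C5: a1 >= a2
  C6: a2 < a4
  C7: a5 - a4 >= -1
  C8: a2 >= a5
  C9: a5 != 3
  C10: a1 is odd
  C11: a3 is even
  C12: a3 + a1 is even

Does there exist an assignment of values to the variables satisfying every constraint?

Unsatisfiable

Constraint 11 makes a3 even and constraint 10 makes a1 odd, so a3 + a1 must be odd. Constraint 12 says a3 + a1 is even — contradiction.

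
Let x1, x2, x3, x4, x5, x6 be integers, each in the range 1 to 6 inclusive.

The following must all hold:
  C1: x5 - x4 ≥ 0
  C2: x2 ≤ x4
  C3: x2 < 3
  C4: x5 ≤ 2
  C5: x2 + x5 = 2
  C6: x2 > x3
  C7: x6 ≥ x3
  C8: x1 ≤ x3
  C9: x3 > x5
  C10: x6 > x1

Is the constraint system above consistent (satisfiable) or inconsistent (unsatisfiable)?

Constraints 1, 2, 6, and 9 give x4 ≤ x5, x5 < x3, x3 < x2, x2 ≤ x4. Chaining: x4 ≤ x5 < x3 < x2 ≤ x4, which forces x4 < x4 — impossible.

Unsatisfiable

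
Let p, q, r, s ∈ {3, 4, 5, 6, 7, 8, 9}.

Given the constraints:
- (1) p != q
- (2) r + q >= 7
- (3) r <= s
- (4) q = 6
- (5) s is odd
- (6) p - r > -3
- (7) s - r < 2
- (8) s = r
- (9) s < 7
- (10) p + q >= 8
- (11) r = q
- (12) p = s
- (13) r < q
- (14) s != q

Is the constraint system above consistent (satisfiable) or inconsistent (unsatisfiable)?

From constraints 8, 11, and 12, p = s = r = q, so p = q. But constraint 1 says p ≠ q. Contradiction.

Unsatisfiable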